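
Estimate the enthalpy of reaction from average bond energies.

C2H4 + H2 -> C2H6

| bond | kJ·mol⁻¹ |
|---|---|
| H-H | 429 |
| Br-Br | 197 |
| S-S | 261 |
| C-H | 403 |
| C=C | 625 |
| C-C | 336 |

ΔH ≈ −88 kJ

Bonds broken (reactants):
  C-H: 4 × 403 = 1612
  C=C: 1 × 625 = 625
  H-H: 1 × 429 = 429
  Σ(broken) = 2666 kJ
Bonds formed (products):
  C-C: 1 × 336 = 336
  C-H: 6 × 403 = 2418
  Σ(formed) = 2754 kJ
ΔH = Σ(broken) − Σ(formed) = 2666 − 2754 = −88 kJ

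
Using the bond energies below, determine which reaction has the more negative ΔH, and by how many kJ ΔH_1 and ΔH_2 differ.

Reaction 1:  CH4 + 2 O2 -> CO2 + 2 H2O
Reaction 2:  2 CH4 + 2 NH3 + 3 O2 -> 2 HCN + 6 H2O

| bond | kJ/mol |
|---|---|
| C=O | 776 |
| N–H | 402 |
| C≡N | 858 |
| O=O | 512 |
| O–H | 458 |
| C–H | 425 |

Reaction 2, by 54 kJ

Reaction 1:
  Bonds broken (reactants):
    C–H: 4 × 425 = 1700
    O=O: 2 × 512 = 1024
    Σ(broken) = 2724 kJ
  Bonds formed (products):
    C=O: 2 × 776 = 1552
    O–H: 4 × 458 = 1832
    Σ(formed) = 3384 kJ
  ΔH_1 = 2724 − 3384 = −660 kJ
Reaction 2:
  Bonds broken (reactants):
    C–H: 8 × 425 = 3400
    N–H: 6 × 402 = 2412
    O=O: 3 × 512 = 1536
    Σ(broken) = 7348 kJ
  Bonds formed (products):
    C≡N: 2 × 858 = 1716
    C–H: 2 × 425 = 850
    O–H: 12 × 458 = 5496
    Σ(formed) = 8062 kJ
  ΔH_2 = 7348 − 8062 = −714 kJ
ΔH_1 − ΔH_2 = +54 kJ, so reaction 2 has the more negative ΔH; |ΔH_1 − ΔH_2| = 54 kJ.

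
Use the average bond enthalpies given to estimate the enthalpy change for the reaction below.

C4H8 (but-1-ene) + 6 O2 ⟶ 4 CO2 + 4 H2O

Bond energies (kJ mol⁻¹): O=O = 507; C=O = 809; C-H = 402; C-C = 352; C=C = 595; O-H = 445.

ΔH ≈ −2475 kJ

Bonds broken (reactants):
  C-C: 2 × 352 = 704
  C-H: 8 × 402 = 3216
  C=C: 1 × 595 = 595
  O=O: 6 × 507 = 3042
  Σ(broken) = 7557 kJ
Bonds formed (products):
  C=O: 8 × 809 = 6472
  O-H: 8 × 445 = 3560
  Σ(formed) = 10032 kJ
ΔH = Σ(broken) − Σ(formed) = 7557 − 10032 = −2475 kJ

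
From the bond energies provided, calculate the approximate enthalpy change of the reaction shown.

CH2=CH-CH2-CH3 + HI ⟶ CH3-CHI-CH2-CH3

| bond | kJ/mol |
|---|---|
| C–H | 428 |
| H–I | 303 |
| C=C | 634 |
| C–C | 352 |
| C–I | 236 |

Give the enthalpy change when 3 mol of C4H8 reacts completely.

ΔH = −237 kJ

Bonds broken (reactants):
  C–C: 2 × 352 = 704
  C–H: 8 × 428 = 3424
  C=C: 1 × 634 = 634
  H–I: 1 × 303 = 303
  Σ(broken) = 5065 kJ
Bonds formed (products):
  C–C: 3 × 352 = 1056
  C–H: 9 × 428 = 3852
  C–I: 1 × 236 = 236
  Σ(formed) = 5144 kJ
ΔH = Σ(broken) − Σ(formed) = 5065 − 5144 = −79 kJ
For 3× the reaction as written: 3 × (−79) = −237 kJ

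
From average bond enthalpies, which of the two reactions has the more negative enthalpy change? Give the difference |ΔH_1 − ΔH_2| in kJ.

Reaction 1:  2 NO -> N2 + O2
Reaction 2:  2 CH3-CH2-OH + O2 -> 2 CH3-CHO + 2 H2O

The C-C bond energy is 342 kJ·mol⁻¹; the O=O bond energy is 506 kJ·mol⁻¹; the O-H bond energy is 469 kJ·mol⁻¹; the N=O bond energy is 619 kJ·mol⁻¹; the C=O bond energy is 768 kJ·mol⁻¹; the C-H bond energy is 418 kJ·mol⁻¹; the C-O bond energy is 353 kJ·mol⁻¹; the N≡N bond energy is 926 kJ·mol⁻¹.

Reaction 1:
  Bonds broken (reactants):
    N=O: 2 × 619 = 1238
    Σ(broken) = 1238 kJ
  Bonds formed (products):
    N≡N: 1 × 926 = 926
    O=O: 1 × 506 = 506
    Σ(formed) = 1432 kJ
  ΔH_1 = 1238 − 1432 = −194 kJ
Reaction 2:
  Bonds broken (reactants):
    C-C: 2 × 342 = 684
    C-H: 10 × 418 = 4180
    C-O: 2 × 353 = 706
    O-H: 2 × 469 = 938
    O=O: 1 × 506 = 506
    Σ(broken) = 7014 kJ
  Bonds formed (products):
    C-C: 2 × 342 = 684
    C-H: 8 × 418 = 3344
    C=O: 2 × 768 = 1536
    O-H: 4 × 469 = 1876
    Σ(formed) = 7440 kJ
  ΔH_2 = 7014 − 7440 = −426 kJ
ΔH_1 − ΔH_2 = +232 kJ, so reaction 2 has the more negative ΔH; |ΔH_1 − ΔH_2| = 232 kJ.

Reaction 2, by 232 kJ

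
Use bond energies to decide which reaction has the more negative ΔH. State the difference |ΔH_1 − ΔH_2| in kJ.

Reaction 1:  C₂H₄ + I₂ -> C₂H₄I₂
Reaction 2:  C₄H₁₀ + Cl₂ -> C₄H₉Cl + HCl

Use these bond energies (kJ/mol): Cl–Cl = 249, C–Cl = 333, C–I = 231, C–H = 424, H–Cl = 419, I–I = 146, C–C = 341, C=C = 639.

Reaction 2, by 61 kJ

Reaction 1:
  Bonds broken (reactants):
    C–H: 4 × 424 = 1696
    C=C: 1 × 639 = 639
    I–I: 1 × 146 = 146
    Σ(broken) = 2481 kJ
  Bonds formed (products):
    C–C: 1 × 341 = 341
    C–H: 4 × 424 = 1696
    C–I: 2 × 231 = 462
    Σ(formed) = 2499 kJ
  ΔH_1 = 2481 − 2499 = −18 kJ
Reaction 2:
  Bonds broken (reactants):
    C–C: 3 × 341 = 1023
    C–H: 10 × 424 = 4240
    Cl–Cl: 1 × 249 = 249
    Σ(broken) = 5512 kJ
  Bonds formed (products):
    C–C: 3 × 341 = 1023
    C–Cl: 1 × 333 = 333
    C–H: 9 × 424 = 3816
    H–Cl: 1 × 419 = 419
    Σ(formed) = 5591 kJ
  ΔH_2 = 5512 − 5591 = −79 kJ
ΔH_1 − ΔH_2 = +61 kJ, so reaction 2 has the more negative ΔH; |ΔH_1 − ΔH_2| = 61 kJ.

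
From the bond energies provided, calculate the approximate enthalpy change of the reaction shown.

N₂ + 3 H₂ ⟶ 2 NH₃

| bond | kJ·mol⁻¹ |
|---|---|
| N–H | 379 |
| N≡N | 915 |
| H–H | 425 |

Bonds broken (reactants):
  H–H: 3 × 425 = 1275
  N≡N: 1 × 915 = 915
  Σ(broken) = 2190 kJ
Bonds formed (products):
  N–H: 6 × 379 = 2274
  Σ(formed) = 2274 kJ
ΔH = Σ(broken) − Σ(formed) = 2190 − 2274 = −84 kJ

ΔH ≈ −84 kJ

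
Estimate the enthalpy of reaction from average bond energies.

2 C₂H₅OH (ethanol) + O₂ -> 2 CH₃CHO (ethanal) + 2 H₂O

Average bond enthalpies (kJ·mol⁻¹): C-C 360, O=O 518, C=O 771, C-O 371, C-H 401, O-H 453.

Bonds broken (reactants):
  C-C: 2 × 360 = 720
  C-H: 10 × 401 = 4010
  C-O: 2 × 371 = 742
  O-H: 2 × 453 = 906
  O=O: 1 × 518 = 518
  Σ(broken) = 6896 kJ
Bonds formed (products):
  C-C: 2 × 360 = 720
  C-H: 8 × 401 = 3208
  C=O: 2 × 771 = 1542
  O-H: 4 × 453 = 1812
  Σ(formed) = 7282 kJ
ΔH = Σ(broken) − Σ(formed) = 6896 − 7282 = −386 kJ

ΔH ≈ −386 kJ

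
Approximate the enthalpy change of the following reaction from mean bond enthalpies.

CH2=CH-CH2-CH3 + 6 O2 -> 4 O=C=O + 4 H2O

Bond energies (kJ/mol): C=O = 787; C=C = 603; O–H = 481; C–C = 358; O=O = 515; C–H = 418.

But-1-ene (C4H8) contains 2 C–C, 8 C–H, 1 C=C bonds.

Bonds broken (reactants):
  C–C: 2 × 358 = 716
  C–H: 8 × 418 = 3344
  C=C: 1 × 603 = 603
  O=O: 6 × 515 = 3090
  Σ(broken) = 7753 kJ
Bonds formed (products):
  C=O: 8 × 787 = 6296
  O–H: 8 × 481 = 3848
  Σ(formed) = 10144 kJ
ΔH = Σ(broken) − Σ(formed) = 7753 − 10144 = −2391 kJ

ΔH ≈ −2391 kJ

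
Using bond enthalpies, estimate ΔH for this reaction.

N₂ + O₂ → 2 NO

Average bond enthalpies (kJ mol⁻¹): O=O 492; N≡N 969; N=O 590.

Bonds broken (reactants):
  N≡N: 1 × 969 = 969
  O=O: 1 × 492 = 492
  Σ(broken) = 1461 kJ
Bonds formed (products):
  N=O: 2 × 590 = 1180
  Σ(formed) = 1180 kJ
ΔH = Σ(broken) − Σ(formed) = 1461 − 1180 = +281 kJ

ΔH ≈ +281 kJ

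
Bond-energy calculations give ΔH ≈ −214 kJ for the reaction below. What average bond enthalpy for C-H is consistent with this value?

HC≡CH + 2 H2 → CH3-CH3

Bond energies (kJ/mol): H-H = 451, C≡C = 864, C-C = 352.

D(C-H) ≈ 407 kJ/mol

Let D be the C-H bond energy.
Σ(broken) = 1×864 + 2×D + 2×451 = 1766 + 2D
Σ(formed) = 1×352 + 6×D = 352 + 6D
ΔH = Σ(broken) − Σ(formed) = (1766 + 2D) − (352 + 6D) = +1414 − 4D
Setting this equal to −214 kJ gives 4D = 1628, so D = 407 kJ/mol.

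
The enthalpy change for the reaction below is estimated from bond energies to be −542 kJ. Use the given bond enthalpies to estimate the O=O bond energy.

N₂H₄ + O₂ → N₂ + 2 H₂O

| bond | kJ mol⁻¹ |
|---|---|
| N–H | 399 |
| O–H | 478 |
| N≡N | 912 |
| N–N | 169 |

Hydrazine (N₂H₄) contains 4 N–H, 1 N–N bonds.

D(O=O) ≈ 517 kJ/mol

Let D be the O=O bond energy.
Σ(broken) = 4×399 + 1×169 + 1×D = 1765 + D
Σ(formed) = 1×912 + 4×478 = 2824
ΔH = Σ(broken) − Σ(formed) = (1765 + D) − (2824) = −1059 + D
Setting this equal to −542 kJ gives D = 517 kJ/mol.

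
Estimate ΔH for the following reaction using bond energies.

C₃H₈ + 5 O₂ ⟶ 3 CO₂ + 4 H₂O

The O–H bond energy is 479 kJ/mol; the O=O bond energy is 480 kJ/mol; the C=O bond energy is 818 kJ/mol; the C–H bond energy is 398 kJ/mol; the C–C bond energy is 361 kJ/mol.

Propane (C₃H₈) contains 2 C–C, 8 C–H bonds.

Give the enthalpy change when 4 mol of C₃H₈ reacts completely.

Bonds broken (reactants):
  C–C: 2 × 361 = 722
  C–H: 8 × 398 = 3184
  O=O: 5 × 480 = 2400
  Σ(broken) = 6306 kJ
Bonds formed (products):
  C=O: 6 × 818 = 4908
  O–H: 8 × 479 = 3832
  Σ(formed) = 8740 kJ
ΔH = Σ(broken) − Σ(formed) = 6306 − 8740 = −2434 kJ
For 4× the reaction as written: 4 × (−2434) = −9736 kJ

ΔH = −9736 kJ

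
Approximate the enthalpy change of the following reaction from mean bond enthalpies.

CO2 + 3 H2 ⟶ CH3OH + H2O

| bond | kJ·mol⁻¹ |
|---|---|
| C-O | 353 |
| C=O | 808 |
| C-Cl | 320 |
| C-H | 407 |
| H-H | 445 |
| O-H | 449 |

Bonds broken (reactants):
  C=O: 2 × 808 = 1616
  H-H: 3 × 445 = 1335
  Σ(broken) = 2951 kJ
Bonds formed (products):
  C-H: 3 × 407 = 1221
  C-O: 1 × 353 = 353
  O-H: 3 × 449 = 1347
  Σ(formed) = 2921 kJ
ΔH = Σ(broken) − Σ(formed) = 2951 − 2921 = +30 kJ

ΔH ≈ +30 kJ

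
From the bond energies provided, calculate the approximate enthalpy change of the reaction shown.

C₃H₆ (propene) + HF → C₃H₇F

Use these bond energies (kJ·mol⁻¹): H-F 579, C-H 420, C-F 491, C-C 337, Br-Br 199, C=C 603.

ΔH ≈ −66 kJ

Bonds broken (reactants):
  C-C: 1 × 337 = 337
  C-H: 6 × 420 = 2520
  C=C: 1 × 603 = 603
  H-F: 1 × 579 = 579
  Σ(broken) = 4039 kJ
Bonds formed (products):
  C-C: 2 × 337 = 674
  C-F: 1 × 491 = 491
  C-H: 7 × 420 = 2940
  Σ(formed) = 4105 kJ
ΔH = Σ(broken) − Σ(formed) = 4039 − 4105 = −66 kJ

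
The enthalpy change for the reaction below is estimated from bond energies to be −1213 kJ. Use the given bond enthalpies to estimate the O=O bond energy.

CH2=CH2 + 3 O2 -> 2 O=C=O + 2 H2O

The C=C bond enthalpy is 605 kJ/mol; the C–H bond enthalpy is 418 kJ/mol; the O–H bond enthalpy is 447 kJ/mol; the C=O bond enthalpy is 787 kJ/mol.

Let D be the O=O bond energy.
Σ(broken) = 4×418 + 1×605 + 3×D = 2277 + 3D
Σ(formed) = 4×787 + 4×447 = 4936
ΔH = Σ(broken) − Σ(formed) = (2277 + 3D) − (4936) = −2659 + 3D
Setting this equal to −1213 kJ gives 3D = 1446, so D = 482 kJ/mol.

D(O=O) ≈ 482 kJ/mol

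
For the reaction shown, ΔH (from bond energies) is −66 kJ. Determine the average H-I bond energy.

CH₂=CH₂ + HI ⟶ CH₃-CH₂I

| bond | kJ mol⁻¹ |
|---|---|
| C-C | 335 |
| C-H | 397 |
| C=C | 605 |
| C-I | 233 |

Let D be the H-I bond energy.
Σ(broken) = 4×397 + 1×605 + 1×D = 2193 + D
Σ(formed) = 1×335 + 5×397 + 1×233 = 2553
ΔH = Σ(broken) − Σ(formed) = (2193 + D) − (2553) = −360 + D
Setting this equal to −66 kJ gives D = 294 kJ/mol.

D(H-I) ≈ 294 kJ/mol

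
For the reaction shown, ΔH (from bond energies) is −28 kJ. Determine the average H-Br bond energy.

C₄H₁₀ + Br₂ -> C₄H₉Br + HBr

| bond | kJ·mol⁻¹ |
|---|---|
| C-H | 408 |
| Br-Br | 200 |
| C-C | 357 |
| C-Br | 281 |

D(H-Br) ≈ 355 kJ/mol

Let D be the H-Br bond energy.
Σ(broken) = 1×200 + 3×357 + 10×408 = 5351
Σ(formed) = 1×281 + 3×357 + 9×408 + 1×D = 5024 + D
ΔH = Σ(broken) − Σ(formed) = (5351) − (5024 + D) = +327 − D
Setting this equal to −28 kJ gives D = 355 kJ/mol.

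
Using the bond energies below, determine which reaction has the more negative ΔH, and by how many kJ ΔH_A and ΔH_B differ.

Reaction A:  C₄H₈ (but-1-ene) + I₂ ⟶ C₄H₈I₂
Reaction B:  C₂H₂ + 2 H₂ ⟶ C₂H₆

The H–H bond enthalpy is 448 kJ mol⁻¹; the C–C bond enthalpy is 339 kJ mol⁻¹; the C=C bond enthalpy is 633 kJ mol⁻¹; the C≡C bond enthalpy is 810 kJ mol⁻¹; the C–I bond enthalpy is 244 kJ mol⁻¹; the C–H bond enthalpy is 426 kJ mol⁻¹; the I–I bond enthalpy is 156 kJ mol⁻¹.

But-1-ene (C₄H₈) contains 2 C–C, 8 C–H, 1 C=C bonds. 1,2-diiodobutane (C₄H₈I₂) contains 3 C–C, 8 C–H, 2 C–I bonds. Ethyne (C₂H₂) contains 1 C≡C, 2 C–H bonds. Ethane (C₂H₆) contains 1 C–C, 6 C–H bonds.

Reaction B, by 299 kJ

Reaction A:
  Bonds broken (reactants):
    C–C: 2 × 339 = 678
    C–H: 8 × 426 = 3408
    C=C: 1 × 633 = 633
    I–I: 1 × 156 = 156
    Σ(broken) = 4875 kJ
  Bonds formed (products):
    C–C: 3 × 339 = 1017
    C–H: 8 × 426 = 3408
    C–I: 2 × 244 = 488
    Σ(formed) = 4913 kJ
  ΔH_A = 4875 − 4913 = −38 kJ
Reaction B:
  Bonds broken (reactants):
    C≡C: 1 × 810 = 810
    C–H: 2 × 426 = 852
    H–H: 2 × 448 = 896
    Σ(broken) = 2558 kJ
  Bonds formed (products):
    C–C: 1 × 339 = 339
    C–H: 6 × 426 = 2556
    Σ(formed) = 2895 kJ
  ΔH_B = 2558 − 2895 = −337 kJ
ΔH_A − ΔH_B = +299 kJ, so reaction B has the more negative ΔH; |ΔH_A − ΔH_B| = 299 kJ.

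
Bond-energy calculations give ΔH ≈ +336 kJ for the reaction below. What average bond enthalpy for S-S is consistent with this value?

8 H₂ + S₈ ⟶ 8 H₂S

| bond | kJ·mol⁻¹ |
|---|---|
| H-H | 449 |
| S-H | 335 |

Let D be the S-S bond energy.
Σ(broken) = 8×449 + 8×D = 3592 + 8D
Σ(formed) = 16×335 = 5360
ΔH = Σ(broken) − Σ(formed) = (3592 + 8D) − (5360) = −1768 + 8D
Setting this equal to +336 kJ gives 8D = 2104, so D = 263 kJ/mol.

D(S-S) ≈ 263 kJ/mol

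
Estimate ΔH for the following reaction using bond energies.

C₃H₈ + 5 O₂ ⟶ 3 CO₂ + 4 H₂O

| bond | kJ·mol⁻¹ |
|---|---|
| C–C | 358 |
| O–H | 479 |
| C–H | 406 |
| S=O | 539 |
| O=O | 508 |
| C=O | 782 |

ΔH ≈ −2020 kJ

Bonds broken (reactants):
  C–C: 2 × 358 = 716
  C–H: 8 × 406 = 3248
  O=O: 5 × 508 = 2540
  Σ(broken) = 6504 kJ
Bonds formed (products):
  C=O: 6 × 782 = 4692
  O–H: 8 × 479 = 3832
  Σ(formed) = 8524 kJ
ΔH = Σ(broken) − Σ(formed) = 6504 − 8524 = −2020 kJ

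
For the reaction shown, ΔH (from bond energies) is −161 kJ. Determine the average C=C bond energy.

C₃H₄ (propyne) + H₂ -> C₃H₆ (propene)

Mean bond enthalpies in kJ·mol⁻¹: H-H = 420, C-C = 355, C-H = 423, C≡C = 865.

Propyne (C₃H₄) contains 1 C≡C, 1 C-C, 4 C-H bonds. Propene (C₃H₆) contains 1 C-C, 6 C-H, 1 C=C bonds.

D(C=C) ≈ 600 kJ/mol

Let D be the C=C bond energy.
Σ(broken) = 1×865 + 1×355 + 4×423 + 1×420 = 3332
Σ(formed) = 1×355 + 6×423 + 1×D = 2893 + D
ΔH = Σ(broken) − Σ(formed) = (3332) − (2893 + D) = +439 − D
Setting this equal to −161 kJ gives D = 600 kJ/mol.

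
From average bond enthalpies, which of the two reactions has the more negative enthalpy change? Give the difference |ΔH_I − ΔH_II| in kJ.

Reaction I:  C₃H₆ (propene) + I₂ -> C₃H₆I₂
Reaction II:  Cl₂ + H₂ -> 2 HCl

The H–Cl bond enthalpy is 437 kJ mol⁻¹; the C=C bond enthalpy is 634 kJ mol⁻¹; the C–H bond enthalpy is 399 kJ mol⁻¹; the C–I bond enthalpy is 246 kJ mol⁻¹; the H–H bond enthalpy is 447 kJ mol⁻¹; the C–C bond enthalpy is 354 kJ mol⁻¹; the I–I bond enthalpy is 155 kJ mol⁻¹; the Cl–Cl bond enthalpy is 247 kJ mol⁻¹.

Reaction II, by 123 kJ

Reaction I:
  Bonds broken (reactants):
    C–C: 1 × 354 = 354
    C–H: 6 × 399 = 2394
    C=C: 1 × 634 = 634
    I–I: 1 × 155 = 155
    Σ(broken) = 3537 kJ
  Bonds formed (products):
    C–C: 2 × 354 = 708
    C–H: 6 × 399 = 2394
    C–I: 2 × 246 = 492
    Σ(formed) = 3594 kJ
  ΔH_I = 3537 − 3594 = −57 kJ
Reaction II:
  Bonds broken (reactants):
    Cl–Cl: 1 × 247 = 247
    H–H: 1 × 447 = 447
    Σ(broken) = 694 kJ
  Bonds formed (products):
    H–Cl: 2 × 437 = 874
    Σ(formed) = 874 kJ
  ΔH_II = 694 − 874 = −180 kJ
ΔH_I − ΔH_II = +123 kJ, so reaction II has the more negative ΔH; |ΔH_I − ΔH_II| = 123 kJ.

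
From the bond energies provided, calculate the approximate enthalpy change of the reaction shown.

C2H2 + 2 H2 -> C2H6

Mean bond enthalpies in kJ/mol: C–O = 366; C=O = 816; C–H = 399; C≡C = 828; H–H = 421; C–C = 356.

Bonds broken (reactants):
  C≡C: 1 × 828 = 828
  C–H: 2 × 399 = 798
  H–H: 2 × 421 = 842
  Σ(broken) = 2468 kJ
Bonds formed (products):
  C–C: 1 × 356 = 356
  C–H: 6 × 399 = 2394
  Σ(formed) = 2750 kJ
ΔH = Σ(broken) − Σ(formed) = 2468 − 2750 = −282 kJ

ΔH ≈ −282 kJ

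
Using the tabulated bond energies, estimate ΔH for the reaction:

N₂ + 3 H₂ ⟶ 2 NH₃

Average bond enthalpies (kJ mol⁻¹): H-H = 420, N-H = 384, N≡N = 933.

Bonds broken (reactants):
  H-H: 3 × 420 = 1260
  N≡N: 1 × 933 = 933
  Σ(broken) = 2193 kJ
Bonds formed (products):
  N-H: 6 × 384 = 2304
  Σ(formed) = 2304 kJ
ΔH = Σ(broken) − Σ(formed) = 2193 − 2304 = −111 kJ

ΔH ≈ −111 kJ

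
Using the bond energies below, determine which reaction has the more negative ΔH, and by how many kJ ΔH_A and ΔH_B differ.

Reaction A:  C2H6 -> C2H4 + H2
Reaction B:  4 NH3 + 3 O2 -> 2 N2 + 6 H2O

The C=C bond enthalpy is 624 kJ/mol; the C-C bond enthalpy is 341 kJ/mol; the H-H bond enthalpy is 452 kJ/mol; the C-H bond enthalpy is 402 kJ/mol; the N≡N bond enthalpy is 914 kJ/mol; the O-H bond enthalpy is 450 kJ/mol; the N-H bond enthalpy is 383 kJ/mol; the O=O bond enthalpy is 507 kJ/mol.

Reaction B, by 1180 kJ

Reaction A:
  Bonds broken (reactants):
    C-C: 1 × 341 = 341
    C-H: 6 × 402 = 2412
    Σ(broken) = 2753 kJ
  Bonds formed (products):
    C-H: 4 × 402 = 1608
    C=C: 1 × 624 = 624
    H-H: 1 × 452 = 452
    Σ(formed) = 2684 kJ
  ΔH_A = 2753 − 2684 = +69 kJ
Reaction B:
  Bonds broken (reactants):
    N-H: 12 × 383 = 4596
    O=O: 3 × 507 = 1521
    Σ(broken) = 6117 kJ
  Bonds formed (products):
    N≡N: 2 × 914 = 1828
    O-H: 12 × 450 = 5400
    Σ(formed) = 7228 kJ
  ΔH_B = 6117 − 7228 = −1111 kJ
ΔH_A − ΔH_B = +1180 kJ, so reaction B has the more negative ΔH; |ΔH_A − ΔH_B| = 1180 kJ.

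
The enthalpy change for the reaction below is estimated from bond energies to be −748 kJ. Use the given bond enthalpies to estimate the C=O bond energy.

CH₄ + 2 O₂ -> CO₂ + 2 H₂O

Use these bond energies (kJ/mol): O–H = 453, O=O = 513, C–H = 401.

D(C=O) ≈ 783 kJ/mol

Let D be the C=O bond energy.
Σ(broken) = 4×401 + 2×513 = 2630
Σ(formed) = 2×D + 4×453 = 1812 + 2D
ΔH = Σ(broken) − Σ(formed) = (2630) − (1812 + 2D) = +818 − 2D
Setting this equal to −748 kJ gives 2D = 1566, so D = 783 kJ/mol.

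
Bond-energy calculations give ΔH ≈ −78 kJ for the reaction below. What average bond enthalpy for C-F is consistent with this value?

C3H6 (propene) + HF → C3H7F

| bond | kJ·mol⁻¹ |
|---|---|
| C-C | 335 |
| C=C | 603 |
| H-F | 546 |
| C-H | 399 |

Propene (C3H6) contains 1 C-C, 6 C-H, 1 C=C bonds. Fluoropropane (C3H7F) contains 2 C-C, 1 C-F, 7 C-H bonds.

Let D be the C-F bond energy.
Σ(broken) = 1×335 + 6×399 + 1×603 + 1×546 = 3878
Σ(formed) = 2×335 + 1×D + 7×399 = 3463 + D
ΔH = Σ(broken) − Σ(formed) = (3878) − (3463 + D) = +415 − D
Setting this equal to −78 kJ gives D = 493 kJ/mol.

D(C-F) ≈ 493 kJ/mol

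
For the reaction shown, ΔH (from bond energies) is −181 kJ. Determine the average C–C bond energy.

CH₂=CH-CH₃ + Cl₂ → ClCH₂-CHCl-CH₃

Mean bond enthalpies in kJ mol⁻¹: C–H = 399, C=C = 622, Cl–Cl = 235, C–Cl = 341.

Let D be the C–C bond energy.
Σ(broken) = 1×D + 6×399 + 1×622 + 1×235 = 3251 + D
Σ(formed) = 2×D + 2×341 + 6×399 = 3076 + 2D
ΔH = Σ(broken) − Σ(formed) = (3251 + D) − (3076 + 2D) = +175 − D
Setting this equal to −181 kJ gives D = 356 kJ/mol.

D(C–C) ≈ 356 kJ/mol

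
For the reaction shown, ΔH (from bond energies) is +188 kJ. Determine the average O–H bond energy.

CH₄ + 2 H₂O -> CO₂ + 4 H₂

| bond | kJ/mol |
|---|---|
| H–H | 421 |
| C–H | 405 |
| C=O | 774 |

D(O–H) ≈ 450 kJ/mol

Let D be the O–H bond energy.
Σ(broken) = 4×405 + 4×D = 1620 + 4D
Σ(formed) = 2×774 + 4×421 = 3232
ΔH = Σ(broken) − Σ(formed) = (1620 + 4D) − (3232) = −1612 + 4D
Setting this equal to +188 kJ gives 4D = 1800, so D = 450 kJ/mol.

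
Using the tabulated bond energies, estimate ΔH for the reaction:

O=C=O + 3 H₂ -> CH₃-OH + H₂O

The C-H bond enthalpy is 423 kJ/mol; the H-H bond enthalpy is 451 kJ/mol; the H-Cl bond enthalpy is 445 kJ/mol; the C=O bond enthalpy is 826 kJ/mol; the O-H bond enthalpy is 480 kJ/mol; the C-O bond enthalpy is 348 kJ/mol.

ΔH ≈ −52 kJ

Bonds broken (reactants):
  C=O: 2 × 826 = 1652
  H-H: 3 × 451 = 1353
  Σ(broken) = 3005 kJ
Bonds formed (products):
  C-H: 3 × 423 = 1269
  C-O: 1 × 348 = 348
  O-H: 3 × 480 = 1440
  Σ(formed) = 3057 kJ
ΔH = Σ(broken) − Σ(formed) = 3005 − 3057 = −52 kJ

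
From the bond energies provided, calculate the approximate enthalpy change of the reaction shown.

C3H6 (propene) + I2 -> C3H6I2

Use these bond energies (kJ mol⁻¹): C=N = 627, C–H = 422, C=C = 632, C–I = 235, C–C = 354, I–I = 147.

Bonds broken (reactants):
  C–C: 1 × 354 = 354
  C–H: 6 × 422 = 2532
  C=C: 1 × 632 = 632
  I–I: 1 × 147 = 147
  Σ(broken) = 3665 kJ
Bonds formed (products):
  C–C: 2 × 354 = 708
  C–H: 6 × 422 = 2532
  C–I: 2 × 235 = 470
  Σ(formed) = 3710 kJ
ΔH = Σ(broken) − Σ(formed) = 3665 − 3710 = −45 kJ

ΔH ≈ −45 kJ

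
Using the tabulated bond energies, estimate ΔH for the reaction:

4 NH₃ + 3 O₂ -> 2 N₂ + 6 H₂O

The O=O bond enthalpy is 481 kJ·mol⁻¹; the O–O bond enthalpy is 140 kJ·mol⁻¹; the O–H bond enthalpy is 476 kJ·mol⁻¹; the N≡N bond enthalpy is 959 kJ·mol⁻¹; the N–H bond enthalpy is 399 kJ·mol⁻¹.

ΔH ≈ −1399 kJ

Bonds broken (reactants):
  N–H: 12 × 399 = 4788
  O=O: 3 × 481 = 1443
  Σ(broken) = 6231 kJ
Bonds formed (products):
  N≡N: 2 × 959 = 1918
  O–H: 12 × 476 = 5712
  Σ(formed) = 7630 kJ
ΔH = Σ(broken) − Σ(formed) = 6231 − 7630 = −1399 kJ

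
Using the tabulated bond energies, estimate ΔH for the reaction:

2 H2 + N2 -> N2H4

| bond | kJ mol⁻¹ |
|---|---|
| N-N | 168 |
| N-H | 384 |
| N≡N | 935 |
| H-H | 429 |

ΔH ≈ +89 kJ

Bonds broken (reactants):
  H-H: 2 × 429 = 858
  N≡N: 1 × 935 = 935
  Σ(broken) = 1793 kJ
Bonds formed (products):
  N-H: 4 × 384 = 1536
  N-N: 1 × 168 = 168
  Σ(formed) = 1704 kJ
ΔH = Σ(broken) − Σ(formed) = 1793 − 1704 = +89 kJ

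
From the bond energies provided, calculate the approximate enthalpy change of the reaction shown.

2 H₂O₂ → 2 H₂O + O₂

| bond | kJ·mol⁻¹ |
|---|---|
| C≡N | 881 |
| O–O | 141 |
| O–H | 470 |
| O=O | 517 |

Bonds broken (reactants):
  O–H: 4 × 470 = 1880
  O–O: 2 × 141 = 282
  Σ(broken) = 2162 kJ
Bonds formed (products):
  O–H: 4 × 470 = 1880
  O=O: 1 × 517 = 517
  Σ(formed) = 2397 kJ
ΔH = Σ(broken) − Σ(formed) = 2162 − 2397 = −235 kJ

ΔH ≈ −235 kJ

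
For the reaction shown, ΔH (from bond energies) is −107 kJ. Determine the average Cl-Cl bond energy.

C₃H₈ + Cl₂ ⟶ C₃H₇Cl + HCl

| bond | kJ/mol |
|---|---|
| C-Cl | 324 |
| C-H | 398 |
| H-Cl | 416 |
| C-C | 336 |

D(Cl-Cl) ≈ 235 kJ/mol

Let D be the Cl-Cl bond energy.
Σ(broken) = 2×336 + 8×398 + 1×D = 3856 + D
Σ(formed) = 2×336 + 1×324 + 7×398 + 1×416 = 4198
ΔH = Σ(broken) − Σ(formed) = (3856 + D) − (4198) = −342 + D
Setting this equal to −107 kJ gives D = 235 kJ/mol.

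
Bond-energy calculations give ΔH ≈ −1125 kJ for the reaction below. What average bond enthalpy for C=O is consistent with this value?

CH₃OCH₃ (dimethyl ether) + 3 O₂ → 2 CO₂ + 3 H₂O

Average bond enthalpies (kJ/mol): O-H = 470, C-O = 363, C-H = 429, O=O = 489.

D(C=O) ≈ 768 kJ/mol

Let D be the C=O bond energy.
Σ(broken) = 6×429 + 2×363 + 3×489 = 4767
Σ(formed) = 4×D + 6×470 = 2820 + 4D
ΔH = Σ(broken) − Σ(formed) = (4767) − (2820 + 4D) = +1947 − 4D
Setting this equal to −1125 kJ gives 4D = 3072, so D = 768 kJ/mol.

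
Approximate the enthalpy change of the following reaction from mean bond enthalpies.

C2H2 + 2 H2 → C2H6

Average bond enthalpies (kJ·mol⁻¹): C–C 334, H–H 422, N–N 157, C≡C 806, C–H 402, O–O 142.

Bonds broken (reactants):
  C≡C: 1 × 806 = 806
  C–H: 2 × 402 = 804
  H–H: 2 × 422 = 844
  Σ(broken) = 2454 kJ
Bonds formed (products):
  C–C: 1 × 334 = 334
  C–H: 6 × 402 = 2412
  Σ(formed) = 2746 kJ
ΔH = Σ(broken) − Σ(formed) = 2454 − 2746 = −292 kJ

ΔH ≈ −292 kJ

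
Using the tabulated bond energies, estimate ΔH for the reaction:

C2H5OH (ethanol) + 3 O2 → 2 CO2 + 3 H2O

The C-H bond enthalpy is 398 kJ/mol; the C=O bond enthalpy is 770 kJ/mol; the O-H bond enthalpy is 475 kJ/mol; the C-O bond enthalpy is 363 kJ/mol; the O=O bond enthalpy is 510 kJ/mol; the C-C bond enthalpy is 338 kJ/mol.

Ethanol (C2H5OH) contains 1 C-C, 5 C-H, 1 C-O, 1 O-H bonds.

Bonds broken (reactants):
  C-C: 1 × 338 = 338
  C-H: 5 × 398 = 1990
  C-O: 1 × 363 = 363
  O-H: 1 × 475 = 475
  O=O: 3 × 510 = 1530
  Σ(broken) = 4696 kJ
Bonds formed (products):
  C=O: 4 × 770 = 3080
  O-H: 6 × 475 = 2850
  Σ(formed) = 5930 kJ
ΔH = Σ(broken) − Σ(formed) = 4696 − 5930 = −1234 kJ

ΔH ≈ −1234 kJ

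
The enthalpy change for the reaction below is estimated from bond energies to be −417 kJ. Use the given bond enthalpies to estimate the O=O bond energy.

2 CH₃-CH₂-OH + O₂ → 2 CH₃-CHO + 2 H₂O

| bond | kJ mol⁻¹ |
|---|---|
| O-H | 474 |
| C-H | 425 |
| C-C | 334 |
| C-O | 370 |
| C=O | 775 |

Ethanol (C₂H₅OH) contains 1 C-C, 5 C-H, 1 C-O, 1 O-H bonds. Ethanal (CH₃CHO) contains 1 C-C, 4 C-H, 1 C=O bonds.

Let D be the O=O bond energy.
Σ(broken) = 2×334 + 10×425 + 2×370 + 2×474 + 1×D = 6606 + D
Σ(formed) = 2×334 + 8×425 + 2×775 + 4×474 = 7514
ΔH = Σ(broken) − Σ(formed) = (6606 + D) − (7514) = −908 + D
Setting this equal to −417 kJ gives D = 491 kJ/mol.

D(O=O) ≈ 491 kJ/mol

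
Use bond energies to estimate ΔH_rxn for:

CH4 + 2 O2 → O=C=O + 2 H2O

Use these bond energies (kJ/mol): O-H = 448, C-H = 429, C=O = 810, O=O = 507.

ΔH ≈ −682 kJ

Bonds broken (reactants):
  C-H: 4 × 429 = 1716
  O=O: 2 × 507 = 1014
  Σ(broken) = 2730 kJ
Bonds formed (products):
  C=O: 2 × 810 = 1620
  O-H: 4 × 448 = 1792
  Σ(formed) = 3412 kJ
ΔH = Σ(broken) − Σ(formed) = 2730 − 3412 = −682 kJ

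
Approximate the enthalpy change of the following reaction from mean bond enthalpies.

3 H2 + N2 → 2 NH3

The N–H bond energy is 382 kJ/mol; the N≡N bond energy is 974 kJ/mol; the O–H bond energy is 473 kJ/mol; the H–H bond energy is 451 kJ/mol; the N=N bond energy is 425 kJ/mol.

ΔH ≈ +35 kJ

Bonds broken (reactants):
  H–H: 3 × 451 = 1353
  N≡N: 1 × 974 = 974
  Σ(broken) = 2327 kJ
Bonds formed (products):
  N–H: 6 × 382 = 2292
  Σ(formed) = 2292 kJ
ΔH = Σ(broken) − Σ(formed) = 2327 − 2292 = +35 kJ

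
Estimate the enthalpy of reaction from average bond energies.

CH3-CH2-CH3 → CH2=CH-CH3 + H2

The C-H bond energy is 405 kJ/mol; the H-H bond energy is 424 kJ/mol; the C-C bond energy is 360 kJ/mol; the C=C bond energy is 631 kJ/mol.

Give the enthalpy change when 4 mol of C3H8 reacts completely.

ΔH = +460 kJ

Bonds broken (reactants):
  C-C: 2 × 360 = 720
  C-H: 8 × 405 = 3240
  Σ(broken) = 3960 kJ
Bonds formed (products):
  C-C: 1 × 360 = 360
  C-H: 6 × 405 = 2430
  C=C: 1 × 631 = 631
  H-H: 1 × 424 = 424
  Σ(formed) = 3845 kJ
ΔH = Σ(broken) − Σ(formed) = 3960 − 3845 = +115 kJ
For 4× the reaction as written: 4 × (+115) = +460 kJ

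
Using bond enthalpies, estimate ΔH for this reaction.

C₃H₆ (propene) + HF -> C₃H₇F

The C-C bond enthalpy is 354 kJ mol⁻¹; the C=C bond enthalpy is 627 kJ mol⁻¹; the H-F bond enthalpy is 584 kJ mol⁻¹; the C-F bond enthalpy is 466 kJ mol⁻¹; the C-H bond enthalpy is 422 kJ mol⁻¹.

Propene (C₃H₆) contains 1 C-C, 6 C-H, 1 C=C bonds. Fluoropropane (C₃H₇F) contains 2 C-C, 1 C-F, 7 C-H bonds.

ΔH ≈ −31 kJ

Bonds broken (reactants):
  C-C: 1 × 354 = 354
  C-H: 6 × 422 = 2532
  C=C: 1 × 627 = 627
  H-F: 1 × 584 = 584
  Σ(broken) = 4097 kJ
Bonds formed (products):
  C-C: 2 × 354 = 708
  C-F: 1 × 466 = 466
  C-H: 7 × 422 = 2954
  Σ(formed) = 4128 kJ
ΔH = Σ(broken) − Σ(formed) = 4097 − 4128 = −31 kJ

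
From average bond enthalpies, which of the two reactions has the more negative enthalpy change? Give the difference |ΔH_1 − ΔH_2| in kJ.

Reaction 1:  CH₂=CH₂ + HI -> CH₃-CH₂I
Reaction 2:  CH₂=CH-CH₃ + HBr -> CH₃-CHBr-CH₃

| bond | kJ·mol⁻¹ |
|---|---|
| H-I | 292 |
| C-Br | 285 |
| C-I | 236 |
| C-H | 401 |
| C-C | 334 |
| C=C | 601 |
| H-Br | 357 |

Reaction 1, by 16 kJ

Reaction 1:
  Bonds broken (reactants):
    C-H: 4 × 401 = 1604
    C=C: 1 × 601 = 601
    H-I: 1 × 292 = 292
    Σ(broken) = 2497 kJ
  Bonds formed (products):
    C-C: 1 × 334 = 334
    C-H: 5 × 401 = 2005
    C-I: 1 × 236 = 236
    Σ(formed) = 2575 kJ
  ΔH_1 = 2497 − 2575 = −78 kJ
Reaction 2:
  Bonds broken (reactants):
    C-C: 1 × 334 = 334
    C-H: 6 × 401 = 2406
    C=C: 1 × 601 = 601
    H-Br: 1 × 357 = 357
    Σ(broken) = 3698 kJ
  Bonds formed (products):
    C-Br: 1 × 285 = 285
    C-C: 2 × 334 = 668
    C-H: 7 × 401 = 2807
    Σ(formed) = 3760 kJ
  ΔH_2 = 3698 − 3760 = −62 kJ
ΔH_1 − ΔH_2 = −16 kJ, so reaction 1 has the more negative ΔH; |ΔH_1 − ΔH_2| = 16 kJ.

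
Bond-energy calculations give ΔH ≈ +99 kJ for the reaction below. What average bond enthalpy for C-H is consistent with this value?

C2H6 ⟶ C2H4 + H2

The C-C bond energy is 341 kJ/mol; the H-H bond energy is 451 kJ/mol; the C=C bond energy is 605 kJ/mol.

Let D be the C-H bond energy.
Σ(broken) = 1×341 + 6×D = 341 + 6D
Σ(formed) = 4×D + 1×605 + 1×451 = 1056 + 4D
ΔH = Σ(broken) − Σ(formed) = (341 + 6D) − (1056 + 4D) = −715 + 2D
Setting this equal to +99 kJ gives 2D = 814, so D = 407 kJ/mol.

D(C-H) ≈ 407 kJ/mol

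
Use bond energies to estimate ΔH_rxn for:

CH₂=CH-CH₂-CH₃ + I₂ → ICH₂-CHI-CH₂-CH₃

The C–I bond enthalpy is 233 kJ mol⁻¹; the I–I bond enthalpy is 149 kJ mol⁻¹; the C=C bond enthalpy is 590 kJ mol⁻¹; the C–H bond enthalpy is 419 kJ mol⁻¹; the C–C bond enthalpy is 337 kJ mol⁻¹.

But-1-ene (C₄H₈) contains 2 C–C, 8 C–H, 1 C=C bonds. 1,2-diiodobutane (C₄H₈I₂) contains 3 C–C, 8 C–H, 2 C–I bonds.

Bonds broken (reactants):
  C–C: 2 × 337 = 674
  C–H: 8 × 419 = 3352
  C=C: 1 × 590 = 590
  I–I: 1 × 149 = 149
  Σ(broken) = 4765 kJ
Bonds formed (products):
  C–C: 3 × 337 = 1011
  C–H: 8 × 419 = 3352
  C–I: 2 × 233 = 466
  Σ(formed) = 4829 kJ
ΔH = Σ(broken) − Σ(formed) = 4765 − 4829 = −64 kJ

ΔH ≈ −64 kJ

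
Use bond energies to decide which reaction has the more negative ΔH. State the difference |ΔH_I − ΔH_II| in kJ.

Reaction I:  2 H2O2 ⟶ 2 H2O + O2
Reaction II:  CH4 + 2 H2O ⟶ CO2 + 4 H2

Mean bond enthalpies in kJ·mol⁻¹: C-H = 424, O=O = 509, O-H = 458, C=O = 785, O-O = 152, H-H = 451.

Reaction I, by 359 kJ

Reaction I:
  Bonds broken (reactants):
    O-H: 4 × 458 = 1832
    O-O: 2 × 152 = 304
    Σ(broken) = 2136 kJ
  Bonds formed (products):
    O-H: 4 × 458 = 1832
    O=O: 1 × 509 = 509
    Σ(formed) = 2341 kJ
  ΔH_I = 2136 − 2341 = −205 kJ
Reaction II:
  Bonds broken (reactants):
    C-H: 4 × 424 = 1696
    O-H: 4 × 458 = 1832
    Σ(broken) = 3528 kJ
  Bonds formed (products):
    C=O: 2 × 785 = 1570
    H-H: 4 × 451 = 1804
    Σ(formed) = 3374 kJ
  ΔH_II = 3528 − 3374 = +154 kJ
ΔH_I − ΔH_II = −359 kJ, so reaction I has the more negative ΔH; |ΔH_I − ΔH_II| = 359 kJ.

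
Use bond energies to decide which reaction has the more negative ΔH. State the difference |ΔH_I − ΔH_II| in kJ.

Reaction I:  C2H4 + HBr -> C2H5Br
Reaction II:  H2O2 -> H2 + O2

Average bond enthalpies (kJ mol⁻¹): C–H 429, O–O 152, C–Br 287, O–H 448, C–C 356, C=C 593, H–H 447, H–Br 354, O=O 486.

Reaction I:
  Bonds broken (reactants):
    C–H: 4 × 429 = 1716
    C=C: 1 × 593 = 593
    H–Br: 1 × 354 = 354
    Σ(broken) = 2663 kJ
  Bonds formed (products):
    C–Br: 1 × 287 = 287
    C–C: 1 × 356 = 356
    C–H: 5 × 429 = 2145
    Σ(formed) = 2788 kJ
  ΔH_I = 2663 − 2788 = −125 kJ
Reaction II:
  Bonds broken (reactants):
    O–H: 2 × 448 = 896
    O–O: 1 × 152 = 152
    Σ(broken) = 1048 kJ
  Bonds formed (products):
    H–H: 1 × 447 = 447
    O=O: 1 × 486 = 486
    Σ(formed) = 933 kJ
  ΔH_II = 1048 − 933 = +115 kJ
ΔH_I − ΔH_II = −240 kJ, so reaction I has the more negative ΔH; |ΔH_I − ΔH_II| = 240 kJ.

Reaction I, by 240 kJ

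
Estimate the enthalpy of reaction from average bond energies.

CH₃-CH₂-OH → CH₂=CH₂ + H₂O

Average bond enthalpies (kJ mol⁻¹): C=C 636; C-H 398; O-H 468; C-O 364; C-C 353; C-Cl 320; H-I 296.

Bonds broken (reactants):
  C-C: 1 × 353 = 353
  C-H: 5 × 398 = 1990
  C-O: 1 × 364 = 364
  O-H: 1 × 468 = 468
  Σ(broken) = 3175 kJ
Bonds formed (products):
  C-H: 4 × 398 = 1592
  C=C: 1 × 636 = 636
  O-H: 2 × 468 = 936
  Σ(formed) = 3164 kJ
ΔH = Σ(broken) − Σ(formed) = 3175 − 3164 = +11 kJ

ΔH ≈ +11 kJ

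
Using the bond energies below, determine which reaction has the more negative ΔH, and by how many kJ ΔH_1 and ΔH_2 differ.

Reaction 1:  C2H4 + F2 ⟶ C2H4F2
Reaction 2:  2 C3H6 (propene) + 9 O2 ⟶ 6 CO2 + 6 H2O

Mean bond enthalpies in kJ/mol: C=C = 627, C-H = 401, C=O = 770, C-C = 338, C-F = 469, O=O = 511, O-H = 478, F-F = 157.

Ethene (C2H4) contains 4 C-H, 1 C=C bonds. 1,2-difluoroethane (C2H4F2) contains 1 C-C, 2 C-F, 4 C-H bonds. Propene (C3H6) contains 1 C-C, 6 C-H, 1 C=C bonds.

Reaction 1:
  Bonds broken (reactants):
    C-H: 4 × 401 = 1604
    C=C: 1 × 627 = 627
    F-F: 1 × 157 = 157
    Σ(broken) = 2388 kJ
  Bonds formed (products):
    C-C: 1 × 338 = 338
    C-F: 2 × 469 = 938
    C-H: 4 × 401 = 1604
    Σ(formed) = 2880 kJ
  ΔH_1 = 2388 − 2880 = −492 kJ
Reaction 2:
  Bonds broken (reactants):
    C-C: 2 × 338 = 676
    C-H: 12 × 401 = 4812
    C=C: 2 × 627 = 1254
    O=O: 9 × 511 = 4599
    Σ(broken) = 11341 kJ
  Bonds formed (products):
    C=O: 12 × 770 = 9240
    O-H: 12 × 478 = 5736
    Σ(formed) = 14976 kJ
  ΔH_2 = 11341 − 14976 = −3635 kJ
ΔH_1 − ΔH_2 = +3143 kJ, so reaction 2 has the more negative ΔH; |ΔH_1 − ΔH_2| = 3143 kJ.

Reaction 2, by 3143 kJ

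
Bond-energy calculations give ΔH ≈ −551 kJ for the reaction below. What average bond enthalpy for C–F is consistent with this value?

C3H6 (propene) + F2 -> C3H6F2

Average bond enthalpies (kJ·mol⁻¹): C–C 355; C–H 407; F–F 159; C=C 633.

Let D be the C–F bond energy.
Σ(broken) = 1×355 + 6×407 + 1×633 + 1×159 = 3589
Σ(formed) = 2×355 + 2×D + 6×407 = 3152 + 2D
ΔH = Σ(broken) − Σ(formed) = (3589) − (3152 + 2D) = +437 − 2D
Setting this equal to −551 kJ gives 2D = 988, so D = 494 kJ/mol.

D(C–F) ≈ 494 kJ/mol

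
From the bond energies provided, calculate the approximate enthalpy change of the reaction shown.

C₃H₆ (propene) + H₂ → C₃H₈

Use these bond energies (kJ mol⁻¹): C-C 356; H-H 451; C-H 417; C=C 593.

Bonds broken (reactants):
  C-C: 1 × 356 = 356
  C-H: 6 × 417 = 2502
  C=C: 1 × 593 = 593
  H-H: 1 × 451 = 451
  Σ(broken) = 3902 kJ
Bonds formed (products):
  C-C: 2 × 356 = 712
  C-H: 8 × 417 = 3336
  Σ(formed) = 4048 kJ
ΔH = Σ(broken) − Σ(formed) = 3902 − 4048 = −146 kJ

ΔH ≈ −146 kJ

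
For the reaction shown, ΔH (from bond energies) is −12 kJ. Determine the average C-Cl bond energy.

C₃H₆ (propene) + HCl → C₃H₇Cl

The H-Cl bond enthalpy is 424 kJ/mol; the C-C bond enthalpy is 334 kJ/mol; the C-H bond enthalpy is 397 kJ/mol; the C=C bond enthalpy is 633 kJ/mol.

Let D be the C-Cl bond energy.
Σ(broken) = 1×334 + 6×397 + 1×633 + 1×424 = 3773
Σ(formed) = 2×334 + 1×D + 7×397 = 3447 + D
ΔH = Σ(broken) − Σ(formed) = (3773) − (3447 + D) = +326 − D
Setting this equal to −12 kJ gives D = 338 kJ/mol.

D(C-Cl) ≈ 338 kJ/mol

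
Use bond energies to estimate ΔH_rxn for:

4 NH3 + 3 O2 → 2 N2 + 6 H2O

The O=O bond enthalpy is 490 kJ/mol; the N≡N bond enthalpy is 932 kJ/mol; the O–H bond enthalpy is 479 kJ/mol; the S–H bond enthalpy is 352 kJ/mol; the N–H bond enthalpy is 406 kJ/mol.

Bonds broken (reactants):
  N–H: 12 × 406 = 4872
  O=O: 3 × 490 = 1470
  Σ(broken) = 6342 kJ
Bonds formed (products):
  N≡N: 2 × 932 = 1864
  O–H: 12 × 479 = 5748
  Σ(formed) = 7612 kJ
ΔH = Σ(broken) − Σ(formed) = 6342 − 7612 = −1270 kJ

ΔH ≈ −1270 kJ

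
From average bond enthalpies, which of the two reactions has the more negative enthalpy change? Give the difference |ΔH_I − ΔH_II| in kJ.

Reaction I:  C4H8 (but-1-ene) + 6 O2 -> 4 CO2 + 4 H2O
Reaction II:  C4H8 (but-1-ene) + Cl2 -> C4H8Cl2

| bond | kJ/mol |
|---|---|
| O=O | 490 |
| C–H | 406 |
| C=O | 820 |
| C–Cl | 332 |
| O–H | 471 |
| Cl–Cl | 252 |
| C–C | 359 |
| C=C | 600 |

Reaction I, by 2651 kJ

Reaction I:
  Bonds broken (reactants):
    C–C: 2 × 359 = 718
    C–H: 8 × 406 = 3248
    C=C: 1 × 600 = 600
    O=O: 6 × 490 = 2940
    Σ(broken) = 7506 kJ
  Bonds formed (products):
    C=O: 8 × 820 = 6560
    O–H: 8 × 471 = 3768
    Σ(formed) = 10328 kJ
  ΔH_I = 7506 − 10328 = −2822 kJ
Reaction II:
  Bonds broken (reactants):
    C–C: 2 × 359 = 718
    C–H: 8 × 406 = 3248
    C=C: 1 × 600 = 600
    Cl–Cl: 1 × 252 = 252
    Σ(broken) = 4818 kJ
  Bonds formed (products):
    C–C: 3 × 359 = 1077
    C–Cl: 2 × 332 = 664
    C–H: 8 × 406 = 3248
    Σ(formed) = 4989 kJ
  ΔH_II = 4818 − 4989 = −171 kJ
ΔH_I − ΔH_II = −2651 kJ, so reaction I has the more negative ΔH; |ΔH_I − ΔH_II| = 2651 kJ.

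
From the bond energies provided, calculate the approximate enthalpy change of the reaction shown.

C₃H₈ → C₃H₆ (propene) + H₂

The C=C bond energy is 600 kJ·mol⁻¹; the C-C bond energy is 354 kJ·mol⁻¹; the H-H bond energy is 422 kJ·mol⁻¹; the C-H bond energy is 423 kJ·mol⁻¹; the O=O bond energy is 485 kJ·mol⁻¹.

Bonds broken (reactants):
  C-C: 2 × 354 = 708
  C-H: 8 × 423 = 3384
  Σ(broken) = 4092 kJ
Bonds formed (products):
  C-C: 1 × 354 = 354
  C-H: 6 × 423 = 2538
  C=C: 1 × 600 = 600
  H-H: 1 × 422 = 422
  Σ(formed) = 3914 kJ
ΔH = Σ(broken) − Σ(formed) = 4092 − 3914 = +178 kJ

ΔH ≈ +178 kJ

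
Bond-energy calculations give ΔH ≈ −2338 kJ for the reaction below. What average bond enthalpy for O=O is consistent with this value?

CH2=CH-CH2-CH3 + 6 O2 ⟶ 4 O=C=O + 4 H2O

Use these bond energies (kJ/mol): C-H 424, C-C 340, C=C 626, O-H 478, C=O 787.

Let D be the O=O bond energy.
Σ(broken) = 2×340 + 8×424 + 1×626 + 6×D = 4698 + 6D
Σ(formed) = 8×787 + 8×478 = 10120
ΔH = Σ(broken) − Σ(formed) = (4698 + 6D) − (10120) = −5422 + 6D
Setting this equal to −2338 kJ gives 6D = 3084, so D = 514 kJ/mol.

D(O=O) ≈ 514 kJ/mol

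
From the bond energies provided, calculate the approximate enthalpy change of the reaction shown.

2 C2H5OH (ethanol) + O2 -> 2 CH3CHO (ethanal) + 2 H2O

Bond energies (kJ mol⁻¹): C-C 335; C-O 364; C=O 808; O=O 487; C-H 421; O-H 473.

Bonds broken (reactants):
  C-C: 2 × 335 = 670
  C-H: 10 × 421 = 4210
  C-O: 2 × 364 = 728
  O-H: 2 × 473 = 946
  O=O: 1 × 487 = 487
  Σ(broken) = 7041 kJ
Bonds formed (products):
  C-C: 2 × 335 = 670
  C-H: 8 × 421 = 3368
  C=O: 2 × 808 = 1616
  O-H: 4 × 473 = 1892
  Σ(formed) = 7546 kJ
ΔH = Σ(broken) − Σ(formed) = 7041 − 7546 = −505 kJ

ΔH ≈ −505 kJ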